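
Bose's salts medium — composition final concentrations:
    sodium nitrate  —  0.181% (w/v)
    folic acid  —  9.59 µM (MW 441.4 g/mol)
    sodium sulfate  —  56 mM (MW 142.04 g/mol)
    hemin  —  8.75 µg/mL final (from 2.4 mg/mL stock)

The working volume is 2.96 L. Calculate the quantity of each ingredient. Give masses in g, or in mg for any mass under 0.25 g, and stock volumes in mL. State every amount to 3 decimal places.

sodium nitrate 5.358 g; folic acid 12.530 mg; sodium sulfate 23.545 g; hemin 10.792 mL

Scale factor relative to 1 L: 2.96.
sodium nitrate: 0.181 g per 100 mL × 2960 mL ÷ 100 = 5.358 g
folic acid: 9.59 µmol/L × 441.4 g/mol × 2.96 L ÷ 1000 = 12.530 mg
sodium sulfate: 56 mmol/L × 142.04 g/mol × 2.96 L ÷ 1000 = 23.545 g
hemin: V = C2·V2/C1 = 8.75 µg/mL × 2960 mL ÷ 2400 µg/mL = 10.792 mL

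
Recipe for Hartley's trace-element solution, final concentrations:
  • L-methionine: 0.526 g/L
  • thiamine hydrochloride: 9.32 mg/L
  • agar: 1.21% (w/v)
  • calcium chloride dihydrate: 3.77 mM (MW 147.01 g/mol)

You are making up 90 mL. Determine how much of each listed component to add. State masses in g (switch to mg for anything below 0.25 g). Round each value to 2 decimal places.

L-methionine 47.34 mg; thiamine hydrochloride 0.84 mg; agar 1.09 g; calcium chloride dihydrate 49.88 mg

Scale factor relative to 1 L: 0.09.
L-methionine: 0.526 g/L × 0.09 L = 0.04734 g = 47.34 mg
thiamine hydrochloride: 9.32 mg/L × 0.09 L = 0.84 mg
agar: 1.21% w/v = 12.1 g/L → 12.1 × 0.09 L = 1.09 g
calcium chloride dihydrate: 3.77 mmol/L × 147.01 mg/mmol × 0.09 L = 49.88 mg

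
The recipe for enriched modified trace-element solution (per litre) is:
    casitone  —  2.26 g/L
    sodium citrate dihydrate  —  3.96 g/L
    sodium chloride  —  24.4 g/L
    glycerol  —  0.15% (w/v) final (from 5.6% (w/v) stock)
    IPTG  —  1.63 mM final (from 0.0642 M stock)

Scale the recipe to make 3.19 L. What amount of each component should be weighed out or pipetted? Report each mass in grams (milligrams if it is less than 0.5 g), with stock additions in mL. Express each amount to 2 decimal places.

casitone 7.21 g; sodium citrate dihydrate 12.63 g; sodium chloride 77.84 g; glycerol 85.45 mL; IPTG 80.99 mL

Working volume: 3.19 L.
casitone: 2.26 g/L × 3.19 L = 7.21 g
sodium citrate dihydrate: 3.96 g/L × 3.19 L = 12.63 g
sodium chloride: 24.4 g/L × 3.19 L = 77.84 g
glycerol: C1V1 = C2V2 → 0.15% ÷ 5.6% × 3190 mL = 85.45 mL
IPTG: V = C2·V2/C1 = 1.63 mM × 3190 mL ÷ 64.2 mM = 80.99 mL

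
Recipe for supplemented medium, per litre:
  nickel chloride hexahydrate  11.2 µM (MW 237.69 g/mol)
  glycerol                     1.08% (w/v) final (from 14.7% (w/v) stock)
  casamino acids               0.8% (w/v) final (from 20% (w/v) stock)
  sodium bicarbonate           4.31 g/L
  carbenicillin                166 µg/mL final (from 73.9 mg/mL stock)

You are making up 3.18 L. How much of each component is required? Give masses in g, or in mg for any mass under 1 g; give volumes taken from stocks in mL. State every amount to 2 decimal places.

nickel chloride hexahydrate 8.47 mg; glycerol 233.63 mL; casamino acids 127.20 mL; sodium bicarbonate 13.71 g; carbenicillin 7.14 mL

Working volume: 3.18 L.
nickel chloride hexahydrate: 11.2 µmol/L × 237.69 g/mol × 3.18 L ÷ 1000 = 8.47 mg
glycerol: dilute stock: 1.08% ÷ 14.7% × 3180 mL = 233.63 mL
casamino acids: V = C2·V2/C1 = 0.8% ÷ 20% × 3180 mL = 127.20 mL
sodium bicarbonate: 4.31 g/L × 3.18 L = 13.71 g
carbenicillin: V = C2·V2/C1 = 166 µg/mL × 3180 mL ÷ 73900 µg/mL = 7.14 mL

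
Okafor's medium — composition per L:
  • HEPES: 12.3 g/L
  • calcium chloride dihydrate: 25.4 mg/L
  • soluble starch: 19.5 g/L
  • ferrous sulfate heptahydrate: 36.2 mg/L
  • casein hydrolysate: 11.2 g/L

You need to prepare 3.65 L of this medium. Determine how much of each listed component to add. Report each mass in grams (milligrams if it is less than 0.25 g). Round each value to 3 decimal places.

HEPES 44.895 g; calcium chloride dihydrate 92.710 mg; soluble starch 71.175 g; ferrous sulfate heptahydrate 132.130 mg; casein hydrolysate 40.880 g

Scale factor relative to 1 L: 3.65.
HEPES: 12.3 g/L × 3.65 L = 44.895 g
calcium chloride dihydrate: 25.4 mg/L × 3.65 L = 92.710 mg
soluble starch: 19.5 g/L × 3.65 L = 71.175 g
ferrous sulfate heptahydrate: 36.2 mg/L × 3.65 L = 132.130 mg
casein hydrolysate: 11.2 g/L × 3.65 L = 40.880 g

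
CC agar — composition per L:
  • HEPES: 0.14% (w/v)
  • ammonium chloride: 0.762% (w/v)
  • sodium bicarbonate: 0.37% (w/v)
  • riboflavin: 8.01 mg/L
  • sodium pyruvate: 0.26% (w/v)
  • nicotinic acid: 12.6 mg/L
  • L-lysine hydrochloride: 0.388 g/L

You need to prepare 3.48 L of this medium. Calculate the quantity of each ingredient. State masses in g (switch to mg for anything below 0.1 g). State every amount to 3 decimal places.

HEPES 4.872 g; ammonium chloride 26.518 g; sodium bicarbonate 12.876 g; riboflavin 27.875 mg; sodium pyruvate 9.048 g; nicotinic acid 43.848 mg; L-lysine hydrochloride 1.350 g

Scale factor relative to 1 L: 3.48.
HEPES: 0.14% w/v = 1.4 g/L → 1.4 × 3.48 L = 4.872 g
ammonium chloride: 0.762% w/v = 7.62 g/L → 7.62 × 3.48 L = 26.518 g
sodium bicarbonate: 0.37 g per 100 mL × 3480 mL ÷ 100 = 12.876 g
riboflavin: 8.01 mg/L × 3.48 L = 27.875 mg
sodium pyruvate: 0.26 g per 100 mL × 3480 mL ÷ 100 = 9.048 g
nicotinic acid: 12.6 mg/L × 3.48 L = 43.848 mg
L-lysine hydrochloride: 0.388 g/L × 3.48 L = 1.350 g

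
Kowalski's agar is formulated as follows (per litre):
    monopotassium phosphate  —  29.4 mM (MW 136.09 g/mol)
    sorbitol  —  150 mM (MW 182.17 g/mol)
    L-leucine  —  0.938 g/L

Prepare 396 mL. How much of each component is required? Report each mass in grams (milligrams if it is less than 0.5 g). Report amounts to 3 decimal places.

Working volume: 396 mL = 0.396 L.
monopotassium phosphate: 29.4 mmol/L × 136.09 g/mol × 0.396 L ÷ 1000 = 1.584 g
sorbitol: 150 mmol/L × 182.17 g/mol × 0.396 L ÷ 1000 = 10.821 g
L-leucine: 0.938 g/L × 0.396 L = 0.371448 g = 371.448 mg

monopotassium phosphate 1.584 g; sorbitol 10.821 g; L-leucine 371.448 mg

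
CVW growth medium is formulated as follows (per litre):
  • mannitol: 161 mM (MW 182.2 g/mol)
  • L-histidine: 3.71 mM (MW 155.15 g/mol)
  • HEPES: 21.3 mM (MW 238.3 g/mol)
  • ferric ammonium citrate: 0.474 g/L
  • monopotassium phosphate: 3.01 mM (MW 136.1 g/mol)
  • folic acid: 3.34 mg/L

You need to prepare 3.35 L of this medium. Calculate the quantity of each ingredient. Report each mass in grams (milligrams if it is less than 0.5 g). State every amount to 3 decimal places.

mannitol 98.270 g; L-histidine 1.928 g; HEPES 17.004 g; ferric ammonium citrate 1.588 g; monopotassium phosphate 1.372 g; folic acid 11.189 mg

Scale factor relative to 1 L: 3.35.
mannitol: 161 mmol/L × 182.2 g/mol × 3.35 L ÷ 1000 = 98.270 g
L-histidine: 3.71 mmol/L × 155.15 g/mol × 3.35 L ÷ 1000 = 1.928 g
HEPES: 21.3 mmol/L × 238.3 g/mol × 3.35 L ÷ 1000 = 17.004 g
ferric ammonium citrate: 0.474 g/L × 3.35 L = 1.588 g
monopotassium phosphate: 3.01 mmol/L × 136.1 g/mol × 3.35 L ÷ 1000 = 1.372 g
folic acid: 3.34 mg/L × 3.35 L = 11.189 mg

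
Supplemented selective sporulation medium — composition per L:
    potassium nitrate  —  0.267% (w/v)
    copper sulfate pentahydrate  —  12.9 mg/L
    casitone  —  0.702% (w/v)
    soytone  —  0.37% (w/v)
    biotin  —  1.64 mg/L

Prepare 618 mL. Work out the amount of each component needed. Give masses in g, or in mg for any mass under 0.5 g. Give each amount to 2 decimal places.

potassium nitrate 1.65 g; copper sulfate pentahydrate 7.97 mg; casitone 4.34 g; soytone 2.29 g; biotin 1.01 mg

Scale factor relative to 1 L: 0.618.
potassium nitrate: 0.267% w/v = 2.67 g/L → 2.67 × 0.618 L = 1.65 g
copper sulfate pentahydrate: 12.9 mg/L × 0.618 L = 7.97 mg
casitone: 0.702 g per 100 mL × 618 mL ÷ 100 = 4.34 g
soytone: 0.37 g per 100 mL × 618 mL ÷ 100 = 2.29 g
biotin: 1.64 mg/L × 0.618 L = 1.01 mg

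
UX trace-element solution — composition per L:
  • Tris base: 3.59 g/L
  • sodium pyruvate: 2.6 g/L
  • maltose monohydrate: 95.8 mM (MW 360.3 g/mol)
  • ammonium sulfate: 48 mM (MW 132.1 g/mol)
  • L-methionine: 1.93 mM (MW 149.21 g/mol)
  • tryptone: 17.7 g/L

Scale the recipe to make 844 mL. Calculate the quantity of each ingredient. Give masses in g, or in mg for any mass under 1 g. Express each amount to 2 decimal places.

Working volume: 844 mL = 0.844 L.
Tris base: 3.59 g/L × 0.844 L = 3.03 g
sodium pyruvate: 2.6 g/L × 0.844 L = 2.19 g
maltose monohydrate: 95.8 mmol/L × 360.3 g/mol × 0.844 L ÷ 1000 = 29.13 g
ammonium sulfate: 48 mmol/L × 132.1 g/mol × 0.844 L ÷ 1000 = 5.35 g
L-methionine: 1.93 mmol/L × 149.21 mg/mmol × 0.844 L = 243.05 mg
tryptone: 17.7 g/L × 0.844 L = 14.94 g

Tris base 3.03 g; sodium pyruvate 2.19 g; maltose monohydrate 29.13 g; ammonium sulfate 5.35 g; L-methionine 243.05 mg; tryptone 14.94 g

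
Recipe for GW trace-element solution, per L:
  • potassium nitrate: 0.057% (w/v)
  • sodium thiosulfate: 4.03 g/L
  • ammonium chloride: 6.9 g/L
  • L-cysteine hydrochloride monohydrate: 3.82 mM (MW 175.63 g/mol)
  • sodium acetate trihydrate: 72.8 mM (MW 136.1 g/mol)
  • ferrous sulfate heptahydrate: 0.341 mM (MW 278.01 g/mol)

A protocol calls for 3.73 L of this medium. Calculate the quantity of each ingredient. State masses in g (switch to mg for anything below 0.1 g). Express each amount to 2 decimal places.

potassium nitrate 2.13 g; sodium thiosulfate 15.03 g; ammonium chloride 25.74 g; L-cysteine hydrochloride monohydrate 2.50 g; sodium acetate trihydrate 36.96 g; ferrous sulfate heptahydrate 0.35 g

Scale factor relative to 1 L: 3.73.
potassium nitrate: 0.057 g per 100 mL × 3730 mL ÷ 100 = 2.13 g
sodium thiosulfate: 4.03 g/L × 3.73 L = 15.03 g
ammonium chloride: 6.9 g/L × 3.73 L = 25.74 g
L-cysteine hydrochloride monohydrate: 3.82 mmol/L × 175.63 g/mol × 3.73 L ÷ 1000 = 2.50 g
sodium acetate trihydrate: 72.8 mmol/L × 136.1 g/mol × 3.73 L ÷ 1000 = 36.96 g
ferrous sulfate heptahydrate: 0.341 mmol/L × 278.01 g/mol × 3.73 L ÷ 1000 = 0.35 g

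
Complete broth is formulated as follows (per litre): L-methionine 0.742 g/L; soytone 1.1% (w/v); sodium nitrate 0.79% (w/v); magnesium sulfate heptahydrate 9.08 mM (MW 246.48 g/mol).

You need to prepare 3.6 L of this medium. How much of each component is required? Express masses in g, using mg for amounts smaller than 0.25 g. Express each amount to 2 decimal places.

Scale factor relative to 1 L: 3.6.
L-methionine: 0.742 g/L × 3.6 L = 2.67 g
soytone: 1.1 g per 100 mL × 3600 mL ÷ 100 = 39.60 g
sodium nitrate: 0.79 g per 100 mL × 3600 mL ÷ 100 = 28.44 g
magnesium sulfate heptahydrate: 9.08 mmol/L × 246.48 g/mol × 3.6 L ÷ 1000 = 8.06 g

L-methionine 2.67 g; soytone 39.60 g; sodium nitrate 28.44 g; magnesium sulfate heptahydrate 8.06 g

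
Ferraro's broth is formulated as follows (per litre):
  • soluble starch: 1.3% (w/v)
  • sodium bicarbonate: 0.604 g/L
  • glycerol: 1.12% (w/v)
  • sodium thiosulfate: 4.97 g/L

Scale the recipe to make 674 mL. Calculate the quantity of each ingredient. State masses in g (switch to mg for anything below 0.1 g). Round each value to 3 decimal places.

Target volume = 674 mL = 0.674 L.
soluble starch: 1.3 g per 100 mL × 674 mL ÷ 100 = 8.762 g
sodium bicarbonate: 0.604 g/L × 0.674 L = 0.407 g
glycerol: 1.12% w/v = 11.2 g/L → 11.2 × 0.674 L = 7.549 g
sodium thiosulfate: 4.97 g/L × 0.674 L = 3.350 g

soluble starch 8.762 g; sodium bicarbonate 0.407 g; glycerol 7.549 g; sodium thiosulfate 3.350 g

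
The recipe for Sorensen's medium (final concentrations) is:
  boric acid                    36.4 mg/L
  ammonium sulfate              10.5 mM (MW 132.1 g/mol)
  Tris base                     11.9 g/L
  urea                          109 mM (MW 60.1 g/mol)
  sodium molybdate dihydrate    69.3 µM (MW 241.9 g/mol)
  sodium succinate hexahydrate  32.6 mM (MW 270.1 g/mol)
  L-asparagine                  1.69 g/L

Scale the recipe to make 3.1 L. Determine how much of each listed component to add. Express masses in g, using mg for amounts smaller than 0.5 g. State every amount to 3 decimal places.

boric acid 112.840 mg; ammonium sulfate 4.300 g; Tris base 36.890 g; urea 20.308 g; sodium molybdate dihydrate 51.967 mg; sodium succinate hexahydrate 27.296 g; L-asparagine 5.239 g

Working volume: 3.1 L.
boric acid: 36.4 mg/L × 3.1 L = 112.840 mg
ammonium sulfate: 10.5 mmol/L × 132.1 g/mol × 3.1 L ÷ 1000 = 4.300 g
Tris base: 11.9 g/L × 3.1 L = 36.890 g
urea: 109 mmol/L × 60.1 g/mol × 3.1 L ÷ 1000 = 20.308 g
sodium molybdate dihydrate: 69.3 µmol/L × 241.9 g/mol × 3.1 L ÷ 1000 = 51.967 mg
sodium succinate hexahydrate: 32.6 mmol/L × 270.1 g/mol × 3.1 L ÷ 1000 = 27.296 g
L-asparagine: 1.69 g/L × 3.1 L = 5.239 g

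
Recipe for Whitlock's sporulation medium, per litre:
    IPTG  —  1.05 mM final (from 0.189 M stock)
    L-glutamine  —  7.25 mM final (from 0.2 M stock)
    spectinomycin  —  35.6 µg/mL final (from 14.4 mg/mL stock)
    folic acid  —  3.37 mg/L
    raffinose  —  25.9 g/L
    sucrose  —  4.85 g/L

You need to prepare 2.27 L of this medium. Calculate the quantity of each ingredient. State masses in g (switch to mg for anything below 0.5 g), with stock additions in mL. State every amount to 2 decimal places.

IPTG 12.61 mL; L-glutamine 82.29 mL; spectinomycin 5.61 mL; folic acid 7.65 mg; raffinose 58.79 g; sucrose 11.01 g

Working volume: 2.27 L.
IPTG: C1V1 = C2V2 → 1.05 mM × 2270 mL ÷ 189 mM = 12.61 mL
L-glutamine: dilute stock: 7.25 mM × 2270 mL ÷ 200 mM = 82.29 mL
spectinomycin: V = C2·V2/C1 = 35.6 µg/mL × 2270 mL ÷ 14400 µg/mL = 5.61 mL
folic acid: 3.37 mg/L × 2.27 L = 7.65 mg
raffinose: 25.9 g/L × 2.27 L = 58.79 g
sucrose: 4.85 g/L × 2.27 L = 11.01 g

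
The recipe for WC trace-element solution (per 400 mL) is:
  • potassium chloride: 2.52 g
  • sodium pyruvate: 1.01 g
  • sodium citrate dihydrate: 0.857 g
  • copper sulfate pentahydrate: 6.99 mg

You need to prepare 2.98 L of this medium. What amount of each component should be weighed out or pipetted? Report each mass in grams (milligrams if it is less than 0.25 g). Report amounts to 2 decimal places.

potassium chloride 18.77 g; sodium pyruvate 7.52 g; sodium citrate dihydrate 6.38 g; copper sulfate pentahydrate 52.08 mg

Ratio of target to recipe volume: 2980 / 400 = 7.45.
potassium chloride: 2.52 g × (2980 mL / 400 mL) = 18.77 g
sodium pyruvate: 1.01 g × (2980 mL / 400 mL) = 7.52 g
sodium citrate dihydrate: 0.857 g × (2980 mL / 400 mL) = 6.38 g
copper sulfate pentahydrate: 6.99 mg × (2980 mL / 400 mL) = 52.08 mg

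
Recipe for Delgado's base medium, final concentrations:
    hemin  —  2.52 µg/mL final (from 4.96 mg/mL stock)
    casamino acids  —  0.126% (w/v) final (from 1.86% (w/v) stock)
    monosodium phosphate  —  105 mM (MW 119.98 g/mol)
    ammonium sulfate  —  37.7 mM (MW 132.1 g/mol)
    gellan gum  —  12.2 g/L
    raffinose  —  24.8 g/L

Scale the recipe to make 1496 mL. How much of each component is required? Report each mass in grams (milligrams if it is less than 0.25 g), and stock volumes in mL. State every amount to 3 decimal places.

Scale factor relative to 1 L: 1.496.
hemin: C1V1 = C2V2 → 2.52 µg/mL × 1496 mL ÷ 4960 µg/mL = 0.760 mL
casamino acids: dilute stock: 0.126% ÷ 1.86% × 1496 mL = 101.342 mL
monosodium phosphate: 105 mmol/L × 119.98 g/mol × 1.496 L ÷ 1000 = 18.846 g
ammonium sulfate: 37.7 mmol/L × 132.1 g/mol × 1.496 L ÷ 1000 = 7.450 g
gellan gum: 12.2 g/L × 1.496 L = 18.251 g
raffinose: 24.8 g/L × 1.496 L = 37.101 g

hemin 0.760 mL; casamino acids 101.342 mL; monosodium phosphate 18.846 g; ammonium sulfate 7.450 g; gellan gum 18.251 g; raffinose 37.101 g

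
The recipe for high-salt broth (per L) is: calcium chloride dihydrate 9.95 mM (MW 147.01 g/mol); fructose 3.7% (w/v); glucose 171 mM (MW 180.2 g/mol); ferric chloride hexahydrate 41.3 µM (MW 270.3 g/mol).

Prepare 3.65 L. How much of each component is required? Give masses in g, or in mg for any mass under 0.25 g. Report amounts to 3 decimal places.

calcium chloride dihydrate 5.339 g; fructose 135.050 g; glucose 112.472 g; ferric chloride hexahydrate 40.746 mg

Scale factor relative to 1 L: 3.65.
calcium chloride dihydrate: 9.95 mmol/L × 147.01 g/mol × 3.65 L ÷ 1000 = 5.339 g
fructose: 3.7% w/v = 37 g/L → 37 × 3.65 L = 135.050 g
glucose: 171 mmol/L × 180.2 g/mol × 3.65 L ÷ 1000 = 112.472 g
ferric chloride hexahydrate: 41.3 µmol/L × 270.3 g/mol × 3.65 L ÷ 1000 = 40.746 mg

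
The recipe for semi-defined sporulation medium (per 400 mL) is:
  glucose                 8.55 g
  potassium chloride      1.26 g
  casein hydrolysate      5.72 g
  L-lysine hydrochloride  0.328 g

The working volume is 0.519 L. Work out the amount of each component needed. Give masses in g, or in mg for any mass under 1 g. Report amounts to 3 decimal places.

Ratio of target to recipe volume: 519 / 400 = 1.2975.
glucose: 8.55 g × (519 mL / 400 mL) = 11.094 g
potassium chloride: 1.26 g × (519 mL / 400 mL) = 1.635 g
casein hydrolysate: 5.72 g × (519 mL / 400 mL) = 7.422 g
L-lysine hydrochloride: 0.328 g × (519 mL / 400 mL) = 0.42558 g = 425.580 mg

glucose 11.094 g; potassium chloride 1.635 g; casein hydrolysate 7.422 g; L-lysine hydrochloride 425.580 mg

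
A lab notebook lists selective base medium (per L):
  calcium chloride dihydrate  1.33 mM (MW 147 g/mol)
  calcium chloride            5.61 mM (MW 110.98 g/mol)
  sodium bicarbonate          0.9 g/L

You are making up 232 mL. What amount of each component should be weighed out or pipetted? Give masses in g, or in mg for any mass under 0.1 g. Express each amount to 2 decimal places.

Scale factor relative to 1 L: 0.232.
calcium chloride dihydrate: 1.33 mmol/L × 147 mg/mmol × 0.232 L = 45.36 mg
calcium chloride: 5.61 mmol/L × 110.98 g/mol × 0.232 L ÷ 1000 = 0.14 g
sodium bicarbonate: 0.9 g/L × 0.232 L = 0.21 g

calcium chloride dihydrate 45.36 mg; calcium chloride 0.14 g; sodium bicarbonate 0.21 g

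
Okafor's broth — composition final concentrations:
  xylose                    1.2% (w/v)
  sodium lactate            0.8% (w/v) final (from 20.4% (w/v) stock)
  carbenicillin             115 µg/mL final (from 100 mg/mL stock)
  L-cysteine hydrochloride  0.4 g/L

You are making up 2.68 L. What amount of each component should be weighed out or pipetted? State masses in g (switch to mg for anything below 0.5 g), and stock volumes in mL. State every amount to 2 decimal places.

xylose 32.16 g; sodium lactate 105.10 mL; carbenicillin 3.08 mL; L-cysteine hydrochloride 1.07 g

Scale factor relative to 1 L: 2.68.
xylose: 1.2 g per 100 mL × 2680 mL ÷ 100 = 32.16 g
sodium lactate: V = C2·V2/C1 = 0.8% ÷ 20.4% × 2680 mL = 105.10 mL
carbenicillin: dilute stock: 115 µg/mL × 2680 mL ÷ 100000 µg/mL = 3.08 mL
L-cysteine hydrochloride: 0.4 g/L × 2.68 L = 1.07 g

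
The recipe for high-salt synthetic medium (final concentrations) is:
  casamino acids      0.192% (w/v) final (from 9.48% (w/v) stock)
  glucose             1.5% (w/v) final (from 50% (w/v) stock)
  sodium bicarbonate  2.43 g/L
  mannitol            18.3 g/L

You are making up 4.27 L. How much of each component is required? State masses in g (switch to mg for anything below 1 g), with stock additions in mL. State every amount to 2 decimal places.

Scale factor relative to 1 L: 4.27.
casamino acids: C1V1 = C2V2 → 0.192% ÷ 9.48% × 4270 mL = 86.48 mL
glucose: C1V1 = C2V2 → 1.5% ÷ 50% × 4270 mL = 128.10 mL
sodium bicarbonate: 2.43 g/L × 4.27 L = 10.38 g
mannitol: 18.3 g/L × 4.27 L = 78.14 g

casamino acids 86.48 mL; glucose 128.10 mL; sodium bicarbonate 10.38 g; mannitol 78.14 g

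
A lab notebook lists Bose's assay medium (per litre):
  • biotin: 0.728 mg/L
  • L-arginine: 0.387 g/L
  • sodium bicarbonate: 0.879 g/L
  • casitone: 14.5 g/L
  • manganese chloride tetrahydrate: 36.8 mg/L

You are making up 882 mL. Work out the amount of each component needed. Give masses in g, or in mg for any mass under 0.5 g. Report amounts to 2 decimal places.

Target volume = 882 mL = 0.882 L.
biotin: 0.728 mg/L × 0.882 L = 0.64 mg
L-arginine: 0.387 g/L × 0.882 L = 0.341334 g = 341.33 mg
sodium bicarbonate: 0.879 g/L × 0.882 L = 0.78 g
casitone: 14.5 g/L × 0.882 L = 12.79 g
manganese chloride tetrahydrate: 36.8 mg/L × 0.882 L = 32.46 mg

biotin 0.64 mg; L-arginine 341.33 mg; sodium bicarbonate 0.78 g; casitone 12.79 g; manganese chloride tetrahydrate 32.46 mg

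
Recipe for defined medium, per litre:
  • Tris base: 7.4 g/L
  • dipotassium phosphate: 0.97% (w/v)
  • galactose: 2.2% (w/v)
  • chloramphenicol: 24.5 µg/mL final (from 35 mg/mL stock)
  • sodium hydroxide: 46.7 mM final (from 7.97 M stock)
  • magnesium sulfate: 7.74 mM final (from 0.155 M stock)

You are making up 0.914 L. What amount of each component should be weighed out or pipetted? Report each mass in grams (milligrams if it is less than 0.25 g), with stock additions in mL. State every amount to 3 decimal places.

Working volume: 0.914 L.
Tris base: 7.4 g/L × 0.914 L = 6.764 g
dipotassium phosphate: 0.97% w/v = 9.7 g/L → 9.7 × 0.914 L = 8.866 g
galactose: 2.2 g per 100 mL × 914 mL ÷ 100 = 20.108 g
chloramphenicol: dilute stock: 24.5 µg/mL × 914 mL ÷ 35000 µg/mL = 0.640 mL
sodium hydroxide: dilute stock: 46.7 mM × 914 mL ÷ 7970 mM = 5.356 mL
magnesium sulfate: V = C2·V2/C1 = 7.74 mM × 914 mL ÷ 155 mM = 45.641 mL

Tris base 6.764 g; dipotassium phosphate 8.866 g; galactose 20.108 g; chloramphenicol 0.640 mL; sodium hydroxide 5.356 mL; magnesium sulfate 45.641 mL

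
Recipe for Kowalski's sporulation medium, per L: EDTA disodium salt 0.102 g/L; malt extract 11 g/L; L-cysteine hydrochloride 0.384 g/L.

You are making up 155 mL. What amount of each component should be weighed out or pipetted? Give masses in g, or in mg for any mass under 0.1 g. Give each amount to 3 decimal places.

Target volume = 155 mL = 0.155 L.
EDTA disodium salt: 0.102 g/L × 0.155 L = 0.01581 g = 15.810 mg
malt extract: 11 g/L × 0.155 L = 1.705 g
L-cysteine hydrochloride: 0.384 g/L × 0.155 L = 0.05952 g = 59.520 mg

EDTA disodium salt 15.810 mg; malt extract 1.705 g; L-cysteine hydrochloride 59.520 mg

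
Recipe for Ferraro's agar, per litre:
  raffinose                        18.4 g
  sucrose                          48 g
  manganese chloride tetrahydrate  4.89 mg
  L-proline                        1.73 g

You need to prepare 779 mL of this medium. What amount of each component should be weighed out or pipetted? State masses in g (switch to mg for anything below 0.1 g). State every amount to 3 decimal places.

Ratio of target to recipe volume: 779 / 1000 = 0.779.
raffinose: 18.4 g × (779 mL / 1000 mL) = 14.334 g
sucrose: 48 g × (779 mL / 1000 mL) = 37.392 g
manganese chloride tetrahydrate: 4.89 mg × (779 mL / 1000 mL) = 3.809 mg
L-proline: 1.73 g × (779 mL / 1000 mL) = 1.348 g

raffinose 14.334 g; sucrose 37.392 g; manganese chloride tetrahydrate 3.809 mg; L-proline 1.348 g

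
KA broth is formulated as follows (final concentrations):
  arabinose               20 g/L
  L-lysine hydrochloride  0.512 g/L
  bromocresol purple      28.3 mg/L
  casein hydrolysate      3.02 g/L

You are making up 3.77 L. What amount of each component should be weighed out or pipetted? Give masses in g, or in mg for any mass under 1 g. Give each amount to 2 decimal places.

arabinose 75.40 g; L-lysine hydrochloride 1.93 g; bromocresol purple 106.69 mg; casein hydrolysate 11.39 g

Working volume: 3.77 L.
arabinose: 20 g/L × 3.77 L = 75.40 g
L-lysine hydrochloride: 0.512 g/L × 3.77 L = 1.93 g
bromocresol purple: 28.3 mg/L × 3.77 L = 106.69 mg
casein hydrolysate: 3.02 g/L × 3.77 L = 11.39 g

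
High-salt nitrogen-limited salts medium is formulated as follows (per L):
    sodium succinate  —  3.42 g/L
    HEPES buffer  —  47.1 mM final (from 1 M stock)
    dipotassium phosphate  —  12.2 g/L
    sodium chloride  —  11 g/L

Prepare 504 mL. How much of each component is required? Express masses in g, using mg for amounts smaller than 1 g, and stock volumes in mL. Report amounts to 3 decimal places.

Target volume = 504 mL = 0.504 L.
sodium succinate: 3.42 g/L × 0.504 L = 1.724 g
HEPES buffer: C1V1 = C2V2 → 47.1 mM × 504 mL ÷ 1000 mM = 23.738 mL
dipotassium phosphate: 12.2 g/L × 0.504 L = 6.149 g
sodium chloride: 11 g/L × 0.504 L = 5.544 g

sodium succinate 1.724 g; HEPES buffer 23.738 mL; dipotassium phosphate 6.149 g; sodium chloride 5.544 g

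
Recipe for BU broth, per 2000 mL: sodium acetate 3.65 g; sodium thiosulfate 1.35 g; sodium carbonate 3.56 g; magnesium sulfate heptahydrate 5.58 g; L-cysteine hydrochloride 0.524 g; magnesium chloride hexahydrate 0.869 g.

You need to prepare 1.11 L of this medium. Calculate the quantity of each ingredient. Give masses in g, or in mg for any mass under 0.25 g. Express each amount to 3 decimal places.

Ratio of target to recipe volume: 1110 / 2000 = 0.555.
sodium acetate: 3.65 g × (1110 mL / 2000 mL) = 2.026 g
sodium thiosulfate: 1.35 g × (1110 mL / 2000 mL) = 0.749 g
sodium carbonate: 3.56 g × (1110 mL / 2000 mL) = 1.976 g
magnesium sulfate heptahydrate: 5.58 g × (1110 mL / 2000 mL) = 3.097 g
L-cysteine hydrochloride: 0.524 g × (1110 mL / 2000 mL) = 0.291 g
magnesium chloride hexahydrate: 0.869 g × (1110 mL / 2000 mL) = 0.482 g

sodium acetate 2.026 g; sodium thiosulfate 0.749 g; sodium carbonate 1.976 g; magnesium sulfate heptahydrate 3.097 g; L-cysteine hydrochloride 0.291 g; magnesium chloride hexahydrate 0.482 g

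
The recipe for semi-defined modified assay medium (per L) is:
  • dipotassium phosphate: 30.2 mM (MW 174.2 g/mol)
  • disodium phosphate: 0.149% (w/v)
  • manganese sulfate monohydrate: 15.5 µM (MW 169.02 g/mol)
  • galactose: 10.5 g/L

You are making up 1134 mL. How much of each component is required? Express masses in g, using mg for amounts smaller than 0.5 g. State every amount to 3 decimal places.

dipotassium phosphate 5.966 g; disodium phosphate 1.690 g; manganese sulfate monohydrate 2.971 mg; galactose 11.907 g

Target volume = 1134 mL = 1.134 L.
dipotassium phosphate: 30.2 mmol/L × 174.2 g/mol × 1.134 L ÷ 1000 = 5.966 g
disodium phosphate: 0.149 g per 100 mL × 1134 mL ÷ 100 = 1.690 g
manganese sulfate monohydrate: 15.5 µmol/L × 169.02 g/mol × 1.134 L ÷ 1000 = 2.971 mg
galactose: 10.5 g/L × 1.134 L = 11.907 g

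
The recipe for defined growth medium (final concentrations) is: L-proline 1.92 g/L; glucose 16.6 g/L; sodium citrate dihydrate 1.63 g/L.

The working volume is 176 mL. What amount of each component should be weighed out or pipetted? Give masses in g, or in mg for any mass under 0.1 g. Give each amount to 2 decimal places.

L-proline 0.34 g; glucose 2.92 g; sodium citrate dihydrate 0.29 g

Working volume: 176 mL = 0.176 L.
L-proline: 1.92 g/L × 0.176 L = 0.34 g
glucose: 16.6 g/L × 0.176 L = 2.92 g
sodium citrate dihydrate: 1.63 g/L × 0.176 L = 0.29 g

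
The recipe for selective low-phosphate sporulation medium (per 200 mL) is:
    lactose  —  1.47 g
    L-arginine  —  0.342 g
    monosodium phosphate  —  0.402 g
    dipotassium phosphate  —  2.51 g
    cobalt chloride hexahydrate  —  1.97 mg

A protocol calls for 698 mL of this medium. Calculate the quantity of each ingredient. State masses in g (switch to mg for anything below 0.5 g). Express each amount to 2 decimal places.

Scale factor = 698 mL / 200 mL = 3.49.
lactose: 1.47 g × (698 mL / 200 mL) = 5.13 g
L-arginine: 0.342 g × (698 mL / 200 mL) = 1.19 g
monosodium phosphate: 0.402 g × (698 mL / 200 mL) = 1.40 g
dipotassium phosphate: 2.51 g × (698 mL / 200 mL) = 8.76 g
cobalt chloride hexahydrate: 1.97 mg × (698 mL / 200 mL) = 6.88 mg

lactose 5.13 g; L-arginine 1.19 g; monosodium phosphate 1.40 g; dipotassium phosphate 8.76 g; cobalt chloride hexahydrate 6.88 mg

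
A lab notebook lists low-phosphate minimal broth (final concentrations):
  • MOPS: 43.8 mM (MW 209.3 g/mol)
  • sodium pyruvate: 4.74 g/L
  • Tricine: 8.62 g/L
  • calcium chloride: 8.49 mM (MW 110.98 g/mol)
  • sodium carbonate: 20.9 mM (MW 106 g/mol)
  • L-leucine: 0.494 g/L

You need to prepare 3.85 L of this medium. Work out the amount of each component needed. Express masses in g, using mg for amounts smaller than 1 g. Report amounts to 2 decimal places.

Working volume: 3.85 L.
MOPS: 43.8 mmol/L × 209.3 g/mol × 3.85 L ÷ 1000 = 35.29 g
sodium pyruvate: 4.74 g/L × 3.85 L = 18.25 g
Tricine: 8.62 g/L × 3.85 L = 33.19 g
calcium chloride: 8.49 mmol/L × 110.98 g/mol × 3.85 L ÷ 1000 = 3.63 g
sodium carbonate: 20.9 mmol/L × 106 g/mol × 3.85 L ÷ 1000 = 8.53 g
L-leucine: 0.494 g/L × 3.85 L = 1.90 g

MOPS 35.29 g; sodium pyruvate 18.25 g; Tricine 33.19 g; calcium chloride 3.63 g; sodium carbonate 8.53 g; L-leucine 1.90 g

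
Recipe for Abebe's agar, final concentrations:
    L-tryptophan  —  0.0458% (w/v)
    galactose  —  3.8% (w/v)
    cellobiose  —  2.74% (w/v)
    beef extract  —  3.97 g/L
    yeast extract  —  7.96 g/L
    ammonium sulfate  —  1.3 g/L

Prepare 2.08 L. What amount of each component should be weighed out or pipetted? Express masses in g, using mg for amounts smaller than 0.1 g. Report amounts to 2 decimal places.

Scale factor relative to 1 L: 2.08.
L-tryptophan: 0.0458 g per 100 mL × 2080 mL ÷ 100 = 0.95 g
galactose: 3.8% w/v = 38 g/L → 38 × 2.08 L = 79.04 g
cellobiose: 2.74% w/v = 27.4 g/L → 27.4 × 2.08 L = 56.99 g
beef extract: 3.97 g/L × 2.08 L = 8.26 g
yeast extract: 7.96 g/L × 2.08 L = 16.56 g
ammonium sulfate: 1.3 g/L × 2.08 L = 2.70 g

L-tryptophan 0.95 g; galactose 79.04 g; cellobiose 56.99 g; beef extract 8.26 g; yeast extract 16.56 g; ammonium sulfate 2.70 g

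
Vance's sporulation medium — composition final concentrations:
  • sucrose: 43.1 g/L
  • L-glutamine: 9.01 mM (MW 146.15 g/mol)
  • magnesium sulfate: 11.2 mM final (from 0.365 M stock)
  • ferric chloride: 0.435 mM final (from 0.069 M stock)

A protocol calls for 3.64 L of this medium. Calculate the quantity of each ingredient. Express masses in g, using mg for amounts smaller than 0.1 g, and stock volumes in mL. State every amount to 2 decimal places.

sucrose 156.88 g; L-glutamine 4.79 g; magnesium sulfate 111.69 mL; ferric chloride 22.95 mL

Working volume: 3.64 L.
sucrose: 43.1 g/L × 3.64 L = 156.88 g
L-glutamine: 9.01 mmol/L × 146.15 g/mol × 3.64 L ÷ 1000 = 4.79 g
magnesium sulfate: C1V1 = C2V2 → 11.2 mM × 3640 mL ÷ 365 mM = 111.69 mL
ferric chloride: C1V1 = C2V2 → 0.435 mM × 3640 mL ÷ 69 mM = 22.95 mL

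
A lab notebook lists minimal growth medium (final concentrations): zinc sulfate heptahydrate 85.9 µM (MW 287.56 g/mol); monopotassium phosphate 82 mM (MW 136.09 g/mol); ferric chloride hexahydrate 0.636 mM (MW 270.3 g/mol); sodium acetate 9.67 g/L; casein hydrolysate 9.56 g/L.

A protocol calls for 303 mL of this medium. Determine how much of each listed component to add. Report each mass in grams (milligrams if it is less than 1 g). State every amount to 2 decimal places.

Scale factor relative to 1 L: 0.303.
zinc sulfate heptahydrate: 85.9 µmol/L × 287.56 g/mol × 0.303 L ÷ 1000 = 7.48 mg
monopotassium phosphate: 82 mmol/L × 136.09 g/mol × 0.303 L ÷ 1000 = 3.38 g
ferric chloride hexahydrate: 0.636 mmol/L × 270.3 mg/mmol × 0.303 L = 52.09 mg
sodium acetate: 9.67 g/L × 0.303 L = 2.93 g
casein hydrolysate: 9.56 g/L × 0.303 L = 2.90 g

zinc sulfate heptahydrate 7.48 mg; monopotassium phosphate 3.38 g; ferric chloride hexahydrate 52.09 mg; sodium acetate 2.93 g; casein hydrolysate 2.90 g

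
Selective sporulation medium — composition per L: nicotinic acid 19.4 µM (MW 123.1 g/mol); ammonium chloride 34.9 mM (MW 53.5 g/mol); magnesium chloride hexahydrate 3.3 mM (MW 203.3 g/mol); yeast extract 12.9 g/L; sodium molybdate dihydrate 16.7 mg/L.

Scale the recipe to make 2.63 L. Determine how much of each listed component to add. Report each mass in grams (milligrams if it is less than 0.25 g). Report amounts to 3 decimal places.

Working volume: 2.63 L.
nicotinic acid: 19.4 µmol/L × 123.1 g/mol × 2.63 L ÷ 1000 = 6.281 mg
ammonium chloride: 34.9 mmol/L × 53.5 g/mol × 2.63 L ÷ 1000 = 4.911 g
magnesium chloride hexahydrate: 3.3 mmol/L × 203.3 g/mol × 2.63 L ÷ 1000 = 1.764 g
yeast extract: 12.9 g/L × 2.63 L = 33.927 g
sodium molybdate dihydrate: 16.7 mg/L × 2.63 L = 43.921 mg

nicotinic acid 6.281 mg; ammonium chloride 4.911 g; magnesium chloride hexahydrate 1.764 g; yeast extract 33.927 g; sodium molybdate dihydrate 43.921 mg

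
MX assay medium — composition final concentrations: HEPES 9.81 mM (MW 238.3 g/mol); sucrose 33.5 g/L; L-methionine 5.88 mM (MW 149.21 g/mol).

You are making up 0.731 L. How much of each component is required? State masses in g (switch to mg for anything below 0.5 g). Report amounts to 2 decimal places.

Working volume: 0.731 L.
HEPES: 9.81 mmol/L × 238.3 g/mol × 0.731 L ÷ 1000 = 1.71 g
sucrose: 33.5 g/L × 0.731 L = 24.49 g
L-methionine: 5.88 mmol/L × 149.21 g/mol × 0.731 L ÷ 1000 = 0.64 g

HEPES 1.71 g; sucrose 24.49 g; L-methionine 0.64 g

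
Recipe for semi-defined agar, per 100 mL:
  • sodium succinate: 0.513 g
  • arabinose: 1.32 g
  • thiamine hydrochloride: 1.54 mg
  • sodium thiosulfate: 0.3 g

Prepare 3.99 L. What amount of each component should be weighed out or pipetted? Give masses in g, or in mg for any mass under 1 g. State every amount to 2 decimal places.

Scale factor = 3990 mL / 100 mL = 39.9.
sodium succinate: 0.513 g × (3990 mL / 100 mL) = 20.47 g
arabinose: 1.32 g × (3990 mL / 100 mL) = 52.67 g
thiamine hydrochloride: 1.54 mg × (3990 mL / 100 mL) = 61.45 mg
sodium thiosulfate: 0.3 g × (3990 mL / 100 mL) = 11.97 g

sodium succinate 20.47 g; arabinose 52.67 g; thiamine hydrochloride 61.45 mg; sodium thiosulfate 11.97 g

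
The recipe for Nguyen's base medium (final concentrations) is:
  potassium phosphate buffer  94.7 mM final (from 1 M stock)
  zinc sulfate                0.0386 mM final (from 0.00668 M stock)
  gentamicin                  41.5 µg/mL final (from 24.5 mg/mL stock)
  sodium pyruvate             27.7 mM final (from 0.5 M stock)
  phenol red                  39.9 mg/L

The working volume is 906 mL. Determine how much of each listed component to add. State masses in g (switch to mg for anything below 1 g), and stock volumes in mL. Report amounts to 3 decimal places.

potassium phosphate buffer 85.798 mL; zinc sulfate 5.235 mL; gentamicin 1.535 mL; sodium pyruvate 50.192 mL; phenol red 36.149 mg

Working volume: 906 mL = 0.906 L.
potassium phosphate buffer: dilute stock: 94.7 mM × 906 mL ÷ 1000 mM = 85.798 mL
zinc sulfate: dilute stock: 0.0386 mM × 906 mL ÷ 6.68 mM = 5.235 mL
gentamicin: C1V1 = C2V2 → 41.5 µg/mL × 906 mL ÷ 24500 µg/mL = 1.535 mL
sodium pyruvate: V = C2·V2/C1 = 27.7 mM × 906 mL ÷ 500 mM = 50.192 mL
phenol red: 39.9 mg/L × 0.906 L = 36.149 mg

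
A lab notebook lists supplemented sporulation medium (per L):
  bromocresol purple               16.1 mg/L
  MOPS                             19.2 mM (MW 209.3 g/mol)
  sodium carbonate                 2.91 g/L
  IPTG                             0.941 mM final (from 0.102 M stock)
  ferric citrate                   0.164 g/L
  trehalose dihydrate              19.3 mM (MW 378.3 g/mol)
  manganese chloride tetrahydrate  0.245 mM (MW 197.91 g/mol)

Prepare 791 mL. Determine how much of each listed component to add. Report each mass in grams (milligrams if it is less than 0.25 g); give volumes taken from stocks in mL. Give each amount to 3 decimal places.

Working volume: 791 mL = 0.791 L.
bromocresol purple: 16.1 mg/L × 0.791 L = 12.735 mg
MOPS: 19.2 mmol/L × 209.3 g/mol × 0.791 L ÷ 1000 = 3.179 g
sodium carbonate: 2.91 g/L × 0.791 L = 2.302 g
IPTG: dilute stock: 0.941 mM × 791 mL ÷ 102 mM = 7.297 mL
ferric citrate: 0.164 g/L × 0.791 L = 0.129724 g = 129.724 mg
trehalose dihydrate: 19.3 mmol/L × 378.3 g/mol × 0.791 L ÷ 1000 = 5.775 g
manganese chloride tetrahydrate: 0.245 mmol/L × 197.91 mg/mmol × 0.791 L = 38.354 mg

bromocresol purple 12.735 mg; MOPS 3.179 g; sodium carbonate 2.302 g; IPTG 7.297 mL; ferric citrate 129.724 mg; trehalose dihydrate 5.775 g; manganese chloride tetrahydrate 38.354 mg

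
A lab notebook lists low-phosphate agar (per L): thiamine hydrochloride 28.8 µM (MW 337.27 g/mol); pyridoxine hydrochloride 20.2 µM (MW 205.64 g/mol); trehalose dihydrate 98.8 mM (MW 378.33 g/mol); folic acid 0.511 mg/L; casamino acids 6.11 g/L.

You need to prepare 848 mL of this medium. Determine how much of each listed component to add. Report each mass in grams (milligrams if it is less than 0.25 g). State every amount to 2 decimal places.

thiamine hydrochloride 8.24 mg; pyridoxine hydrochloride 3.52 mg; trehalose dihydrate 31.70 g; folic acid 0.43 mg; casamino acids 5.18 g

Target volume = 848 mL = 0.848 L.
thiamine hydrochloride: 28.8 µmol/L × 337.27 g/mol × 0.848 L ÷ 1000 = 8.24 mg
pyridoxine hydrochloride: 20.2 µmol/L × 205.64 g/mol × 0.848 L ÷ 1000 = 3.52 mg
trehalose dihydrate: 98.8 mmol/L × 378.33 g/mol × 0.848 L ÷ 1000 = 31.70 g
folic acid: 0.511 mg/L × 0.848 L = 0.43 mg
casamino acids: 6.11 g/L × 0.848 L = 5.18 g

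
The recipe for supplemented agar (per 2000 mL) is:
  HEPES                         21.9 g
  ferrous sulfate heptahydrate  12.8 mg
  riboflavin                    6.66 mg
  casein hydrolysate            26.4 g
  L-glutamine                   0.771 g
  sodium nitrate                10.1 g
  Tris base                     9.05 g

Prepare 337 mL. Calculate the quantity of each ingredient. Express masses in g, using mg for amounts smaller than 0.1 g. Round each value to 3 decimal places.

HEPES 3.690 g; ferrous sulfate heptahydrate 2.157 mg; riboflavin 1.122 mg; casein hydrolysate 4.448 g; L-glutamine 0.130 g; sodium nitrate 1.702 g; Tris base 1.525 g

Ratio of target to recipe volume: 337 / 2000 = 0.1685.
HEPES: 21.9 g × (337 mL / 2000 mL) = 3.690 g
ferrous sulfate heptahydrate: 12.8 mg × (337 mL / 2000 mL) = 2.157 mg
riboflavin: 6.66 mg × (337 mL / 2000 mL) = 1.122 mg
casein hydrolysate: 26.4 g × (337 mL / 2000 mL) = 4.448 g
L-glutamine: 0.771 g × (337 mL / 2000 mL) = 0.130 g
sodium nitrate: 10.1 g × (337 mL / 2000 mL) = 1.702 g
Tris base: 9.05 g × (337 mL / 2000 mL) = 1.525 g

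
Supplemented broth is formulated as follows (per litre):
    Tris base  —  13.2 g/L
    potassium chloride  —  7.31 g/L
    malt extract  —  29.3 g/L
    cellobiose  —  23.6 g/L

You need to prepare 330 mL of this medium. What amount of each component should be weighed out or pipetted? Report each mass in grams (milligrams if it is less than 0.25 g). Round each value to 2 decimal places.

Tris base 4.36 g; potassium chloride 2.41 g; malt extract 9.67 g; cellobiose 7.79 g

Working volume: 330 mL = 0.33 L.
Tris base: 13.2 g/L × 0.33 L = 4.36 g
potassium chloride: 7.31 g/L × 0.33 L = 2.41 g
malt extract: 29.3 g/L × 0.33 L = 9.67 g
cellobiose: 23.6 g/L × 0.33 L = 7.79 g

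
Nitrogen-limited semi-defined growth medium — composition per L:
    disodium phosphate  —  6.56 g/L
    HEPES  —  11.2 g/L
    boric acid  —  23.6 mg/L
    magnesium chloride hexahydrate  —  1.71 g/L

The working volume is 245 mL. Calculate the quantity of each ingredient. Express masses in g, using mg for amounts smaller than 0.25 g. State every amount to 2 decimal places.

disodium phosphate 1.61 g; HEPES 2.74 g; boric acid 5.78 mg; magnesium chloride hexahydrate 0.42 g

Working volume: 245 mL = 0.245 L.
disodium phosphate: 6.56 g/L × 0.245 L = 1.61 g
HEPES: 11.2 g/L × 0.245 L = 2.74 g
boric acid: 23.6 mg/L × 0.245 L = 5.78 mg
magnesium chloride hexahydrate: 1.71 g/L × 0.245 L = 0.42 g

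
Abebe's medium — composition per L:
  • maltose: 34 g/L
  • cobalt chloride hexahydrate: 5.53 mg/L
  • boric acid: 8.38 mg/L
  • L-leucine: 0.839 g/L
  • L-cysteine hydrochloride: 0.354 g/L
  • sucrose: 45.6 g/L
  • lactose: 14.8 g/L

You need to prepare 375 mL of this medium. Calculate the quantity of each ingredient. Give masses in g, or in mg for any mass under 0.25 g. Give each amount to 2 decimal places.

maltose 12.75 g; cobalt chloride hexahydrate 2.07 mg; boric acid 3.14 mg; L-leucine 0.31 g; L-cysteine hydrochloride 132.75 mg; sucrose 17.10 g; lactose 5.55 g

Scale factor relative to 1 L: 0.375.
maltose: 34 g/L × 0.375 L = 12.75 g
cobalt chloride hexahydrate: 5.53 mg/L × 0.375 L = 2.07 mg
boric acid: 8.38 mg/L × 0.375 L = 3.14 mg
L-leucine: 0.839 g/L × 0.375 L = 0.31 g
L-cysteine hydrochloride: 0.354 g/L × 0.375 L = 0.13275 g = 132.75 mg
sucrose: 45.6 g/L × 0.375 L = 17.10 g
lactose: 14.8 g/L × 0.375 L = 5.55 g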